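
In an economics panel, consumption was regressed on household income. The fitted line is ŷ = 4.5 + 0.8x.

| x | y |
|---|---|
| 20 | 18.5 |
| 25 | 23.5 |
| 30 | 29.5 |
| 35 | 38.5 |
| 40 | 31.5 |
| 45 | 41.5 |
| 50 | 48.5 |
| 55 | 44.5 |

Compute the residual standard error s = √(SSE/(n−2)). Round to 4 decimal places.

x=20: ŷ = 4.5 + 0.8·20 = 20.5; r = 18.5 − 20.5 = -2
x=25: ŷ = 4.5 + 0.8·25 = 24.5; r = 23.5 − 24.5 = -1
x=30: ŷ = 4.5 + 0.8·30 = 28.5; r = 29.5 − 28.5 = 1
x=35: ŷ = 4.5 + 0.8·35 = 32.5; r = 38.5 − 32.5 = 6
x=40: ŷ = 4.5 + 0.8·40 = 36.5; r = 31.5 − 36.5 = -5
x=45: ŷ = 4.5 + 0.8·45 = 40.5; r = 41.5 − 40.5 = 1
x=50: ŷ = 4.5 + 0.8·50 = 44.5; r = 48.5 − 44.5 = 4
x=55: ŷ = 4.5 + 0.8·55 = 48.5; r = 44.5 − 48.5 = -4
SSE = 4 + 1 + 1 + 36 + 25 + 1 + 16 + 16 = 100
s = √(100/6) = √16.6667 ≈ 4.0825

s = 4.0825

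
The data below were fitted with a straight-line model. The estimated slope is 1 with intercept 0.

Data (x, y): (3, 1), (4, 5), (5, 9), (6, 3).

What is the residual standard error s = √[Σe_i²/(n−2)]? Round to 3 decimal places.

x=3: ŷ = 3 = 3; e = 1 − 3 = -2
x=4: ŷ = 4 = 4; e = 5 − 4 = 1
x=5: ŷ = 5 = 5; e = 9 − 5 = 4
x=6: ŷ = 6 = 6; e = 3 − 6 = -3
SSE = 4 + 1 + 16 + 9 = 30
s = √(30/2) = √15 ≈ 3.873

s = 3.873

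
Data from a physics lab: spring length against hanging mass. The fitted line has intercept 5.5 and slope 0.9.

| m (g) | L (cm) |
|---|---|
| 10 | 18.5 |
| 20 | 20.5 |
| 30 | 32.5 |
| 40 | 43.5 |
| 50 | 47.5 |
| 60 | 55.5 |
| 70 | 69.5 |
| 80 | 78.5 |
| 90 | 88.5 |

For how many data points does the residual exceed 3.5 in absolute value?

2

m=10: ŷ = 5.5 + 0.9·10 = 14.5; r = 18.5 − 14.5 = 4
m=20: ŷ = 5.5 + 0.9·20 = 23.5; r = 20.5 − 23.5 = -3
m=30: ŷ = 5.5 + 0.9·30 = 32.5; r = 32.5 − 32.5 = 0
m=40: ŷ = 5.5 + 0.9·40 = 41.5; r = 43.5 − 41.5 = 2
m=50: ŷ = 5.5 + 0.9·50 = 50.5; r = 47.5 − 50.5 = -3
m=60: ŷ = 5.5 + 0.9·60 = 59.5; r = 55.5 − 59.5 = -4
m=70: ŷ = 5.5 + 0.9·70 = 68.5; r = 69.5 − 68.5 = 1
m=80: ŷ = 5.5 + 0.9·80 = 77.5; r = 78.5 − 77.5 = 1
m=90: ŷ = 5.5 + 0.9·90 = 86.5; r = 88.5 − 86.5 = 2
|r| > 3.5: m=10 (|r|=4), m=60 (|r|=4) → 2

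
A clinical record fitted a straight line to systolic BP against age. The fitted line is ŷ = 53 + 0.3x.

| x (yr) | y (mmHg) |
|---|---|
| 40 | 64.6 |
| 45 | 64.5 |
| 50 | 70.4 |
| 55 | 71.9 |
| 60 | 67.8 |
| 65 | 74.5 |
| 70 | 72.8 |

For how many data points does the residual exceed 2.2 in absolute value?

3

x=40: ŷ = 53 + 0.3·40 = 65; e = 64.6 − 65 = -0.4
x=45: ŷ = 53 + 0.3·45 = 66.5; e = 64.5 − 66.5 = -2
x=50: ŷ = 53 + 0.3·50 = 68; e = 70.4 − 68 = 2.4
x=55: ŷ = 53 + 0.3·55 = 69.5; e = 71.9 − 69.5 = 2.4
x=60: ŷ = 53 + 0.3·60 = 71; e = 67.8 − 71 = -3.2
x=65: ŷ = 53 + 0.3·65 = 72.5; e = 74.5 − 72.5 = 2
x=70: ŷ = 53 + 0.3·70 = 74; e = 72.8 − 74 = -1.2
|e| > 2.2: x=50 (|e|=2.4), x=55 (|e|=2.4), x=60 (|e|=3.2) → 3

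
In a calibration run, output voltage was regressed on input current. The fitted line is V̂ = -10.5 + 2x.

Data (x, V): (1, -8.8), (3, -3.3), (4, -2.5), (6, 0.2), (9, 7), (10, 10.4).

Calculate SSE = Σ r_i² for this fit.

SSE = 4.28

x=1: V̂ = -10.5 + 2·1 = -8.5; r = -8.8 − (-8.5) = -0.3
x=3: V̂ = -10.5 + 2·3 = -4.5; r = -3.3 − (-4.5) = 1.2
x=4: V̂ = -10.5 + 2·4 = -2.5; r = -2.5 − (-2.5) = 0
x=6: V̂ = -10.5 + 2·6 = 1.5; r = 0.2 − 1.5 = -1.3
x=9: V̂ = -10.5 + 2·9 = 7.5; r = 7 − 7.5 = -0.5
x=10: V̂ = -10.5 + 2·10 = 9.5; r = 10.4 − 9.5 = 0.9
SSE = 0.09 + 1.44 + 0 + 1.69 + 0.25 + 0.81 = 4.28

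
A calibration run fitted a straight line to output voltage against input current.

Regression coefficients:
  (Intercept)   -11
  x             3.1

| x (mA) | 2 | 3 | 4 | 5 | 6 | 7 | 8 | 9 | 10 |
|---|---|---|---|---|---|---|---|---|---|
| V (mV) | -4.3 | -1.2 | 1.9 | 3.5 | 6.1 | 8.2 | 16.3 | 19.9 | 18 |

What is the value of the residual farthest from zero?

x=2: ŷ = -11 + 3.1·2 = -4.8; r = -4.3 − (-4.8) = 0.5
x=3: ŷ = -11 + 3.1·3 = -1.7; r = -1.2 − (-1.7) = 0.5
x=4: ŷ = -11 + 3.1·4 = 1.4; r = 1.9 − 1.4 = 0.5
x=5: ŷ = -11 + 3.1·5 = 4.5; r = 3.5 − 4.5 = -1
x=6: ŷ = -11 + 3.1·6 = 7.6; r = 6.1 − 7.6 = -1.5
x=7: ŷ = -11 + 3.1·7 = 10.7; r = 8.2 − 10.7 = -2.5
x=8: ŷ = -11 + 3.1·8 = 13.8; r = 16.3 − 13.8 = 2.5
x=9: ŷ = -11 + 3.1·9 = 16.9; r = 19.9 − 16.9 = 3
x=10: ŷ = -11 + 3.1·10 = 20; r = 18 − 20 = -2
Largest |r| is 3 at x = 9, residual 3.

r = 3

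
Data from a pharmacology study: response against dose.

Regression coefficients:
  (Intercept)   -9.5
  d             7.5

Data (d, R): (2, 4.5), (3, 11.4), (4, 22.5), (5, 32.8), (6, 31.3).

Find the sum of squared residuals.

SSE = 48.24

d=2: ŷ = -9.5 + 7.5·2 = 5.5; e = 4.5 − 5.5 = -1
d=3: ŷ = -9.5 + 7.5·3 = 13; e = 11.4 − 13 = -1.6
d=4: ŷ = -9.5 + 7.5·4 = 20.5; e = 22.5 − 20.5 = 2
d=5: ŷ = -9.5 + 7.5·5 = 28; e = 32.8 − 28 = 4.8
d=6: ŷ = -9.5 + 7.5·6 = 35.5; e = 31.3 − 35.5 = -4.2
SSE = 1 + 2.56 + 4 + 23.04 + 17.64 = 48.24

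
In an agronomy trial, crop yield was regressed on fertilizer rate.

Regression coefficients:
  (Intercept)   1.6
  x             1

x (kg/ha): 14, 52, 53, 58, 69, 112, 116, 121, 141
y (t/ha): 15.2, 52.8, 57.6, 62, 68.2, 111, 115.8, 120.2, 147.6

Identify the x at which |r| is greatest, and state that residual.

x=14: ŷ = 1.6 + 14 = 15.6; r = 15.2 − 15.6 = -0.4
x=52: ŷ = 1.6 + 52 = 53.6; r = 52.8 − 53.6 = -0.8
x=53: ŷ = 1.6 + 53 = 54.6; r = 57.6 − 54.6 = 3
x=58: ŷ = 1.6 + 58 = 59.6; r = 62 − 59.6 = 2.4
x=69: ŷ = 1.6 + 69 = 70.6; r = 68.2 − 70.6 = -2.4
x=112: ŷ = 1.6 + 112 = 113.6; r = 111 − 113.6 = -2.6
x=116: ŷ = 1.6 + 116 = 117.6; r = 115.8 − 117.6 = -1.8
x=121: ŷ = 1.6 + 121 = 122.6; r = 120.2 − 122.6 = -2.4
x=141: ŷ = 1.6 + 141 = 142.6; r = 147.6 − 142.6 = 5
Largest |r| is 5 at x = 141, residual 5.

x = 141, r = 5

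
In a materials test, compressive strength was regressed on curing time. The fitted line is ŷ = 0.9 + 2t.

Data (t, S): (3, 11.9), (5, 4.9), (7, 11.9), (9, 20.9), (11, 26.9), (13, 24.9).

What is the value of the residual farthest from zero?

r = -6

t=3: ŷ = 0.9 + 2·3 = 6.9; r = 11.9 − 6.9 = 5
t=5: ŷ = 0.9 + 2·5 = 10.9; r = 4.9 − 10.9 = -6
t=7: ŷ = 0.9 + 2·7 = 14.9; r = 11.9 − 14.9 = -3
t=9: ŷ = 0.9 + 2·9 = 18.9; r = 20.9 − 18.9 = 2
t=11: ŷ = 0.9 + 2·11 = 22.9; r = 26.9 − 22.9 = 4
t=13: ŷ = 0.9 + 2·13 = 26.9; r = 24.9 − 26.9 = -2
Largest |r| is 6 at t = 5, residual -6.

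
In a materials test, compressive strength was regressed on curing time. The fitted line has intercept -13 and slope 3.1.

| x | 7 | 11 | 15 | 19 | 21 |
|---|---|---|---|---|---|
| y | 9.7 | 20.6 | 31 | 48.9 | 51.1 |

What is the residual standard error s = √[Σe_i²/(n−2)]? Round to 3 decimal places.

x=7: ŷ = -13 + 3.1·7 = 8.7; e = 9.7 − 8.7 = 1
x=11: ŷ = -13 + 3.1·11 = 21.1; e = 20.6 − 21.1 = -0.5
x=15: ŷ = -13 + 3.1·15 = 33.5; e = 31 − 33.5 = -2.5
x=19: ŷ = -13 + 3.1·19 = 45.9; e = 48.9 − 45.9 = 3
x=21: ŷ = -13 + 3.1·21 = 52.1; e = 51.1 − 52.1 = -1
SSE = 1 + 0.25 + 6.25 + 9 + 1 = 17.5
s = √(17.5/3) = √5.83333 ≈ 2.415

s = 2.415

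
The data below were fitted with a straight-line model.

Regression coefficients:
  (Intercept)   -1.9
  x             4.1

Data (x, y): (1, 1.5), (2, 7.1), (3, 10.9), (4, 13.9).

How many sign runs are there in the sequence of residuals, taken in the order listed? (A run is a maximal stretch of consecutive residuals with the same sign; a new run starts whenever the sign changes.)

x=1: ŷ = -1.9 + 4.1·1 = 2.2; e = 1.5 − 2.2 = -0.7
x=2: ŷ = -1.9 + 4.1·2 = 6.3; e = 7.1 − 6.3 = 0.8
x=3: ŷ = -1.9 + 4.1·3 = 10.4; e = 10.9 − 10.4 = 0.5
x=4: ŷ = -1.9 + 4.1·4 = 14.5; e = 13.9 − 14.5 = -0.6
Signs: − + + −
Runs: −×1, +×2, −×1 → 3

3 runs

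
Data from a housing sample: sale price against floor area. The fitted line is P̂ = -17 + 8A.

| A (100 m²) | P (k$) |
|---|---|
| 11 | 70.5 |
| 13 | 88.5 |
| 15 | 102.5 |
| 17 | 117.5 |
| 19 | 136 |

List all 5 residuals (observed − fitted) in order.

-0.5, 1.5, -0.5, -1.5, 1

A=11: P̂ = -17 + 8·11 = 71; e = 70.5 − 71 = -0.5
A=13: P̂ = -17 + 8·13 = 87; e = 88.5 − 87 = 1.5
A=15: P̂ = -17 + 8·15 = 103; e = 102.5 − 103 = -0.5
A=17: P̂ = -17 + 8·17 = 119; e = 117.5 − 119 = -1.5
A=19: P̂ = -17 + 8·19 = 135; e = 136 − 135 = 1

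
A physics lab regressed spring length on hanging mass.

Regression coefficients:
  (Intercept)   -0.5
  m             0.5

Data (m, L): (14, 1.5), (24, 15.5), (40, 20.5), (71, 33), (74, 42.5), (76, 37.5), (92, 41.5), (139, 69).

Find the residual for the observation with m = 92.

ŷ = -0.5 + 0.5·92 = 45.5
e = 41.5 − 45.5 = -4

e = -4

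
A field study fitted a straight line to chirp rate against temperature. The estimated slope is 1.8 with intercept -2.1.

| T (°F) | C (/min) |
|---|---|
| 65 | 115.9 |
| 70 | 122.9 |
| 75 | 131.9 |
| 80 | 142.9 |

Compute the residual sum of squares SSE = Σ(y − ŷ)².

SSE = 4

T=65: ŷ = -2.1 + 1.8·65 = 114.9; e = 115.9 − 114.9 = 1
T=70: ŷ = -2.1 + 1.8·70 = 123.9; e = 122.9 − 123.9 = -1
T=75: ŷ = -2.1 + 1.8·75 = 132.9; e = 131.9 − 132.9 = -1
T=80: ŷ = -2.1 + 1.8·80 = 141.9; e = 142.9 − 141.9 = 1
SSE = 1 + 1 + 1 + 1 = 4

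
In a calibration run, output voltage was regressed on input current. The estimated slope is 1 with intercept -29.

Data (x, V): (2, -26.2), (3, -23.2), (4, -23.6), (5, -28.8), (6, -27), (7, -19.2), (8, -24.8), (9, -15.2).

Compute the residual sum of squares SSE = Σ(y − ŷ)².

SSE = 94.8

x=2: V̂ = -29 + 2 = -27; e = -26.2 − (-27) = 0.8
x=3: V̂ = -29 + 3 = -26; e = -23.2 − (-26) = 2.8
x=4: V̂ = -29 + 4 = -25; e = -23.6 − (-25) = 1.4
x=5: V̂ = -29 + 5 = -24; e = -28.8 − (-24) = -4.8
x=6: V̂ = -29 + 6 = -23; e = -27 − (-23) = -4
x=7: V̂ = -29 + 7 = -22; e = -19.2 − (-22) = 2.8
x=8: V̂ = -29 + 8 = -21; e = -24.8 − (-21) = -3.8
x=9: V̂ = -29 + 9 = -20; e = -15.2 − (-20) = 4.8
SSE = 0.64 + 7.84 + 1.96 + 23.04 + 16 + 7.84 + 14.44 + 23.04 = 94.8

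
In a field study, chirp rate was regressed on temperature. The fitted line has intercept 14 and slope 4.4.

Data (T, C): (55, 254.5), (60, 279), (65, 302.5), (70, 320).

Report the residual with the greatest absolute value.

e = 2.5

T=55: Ĉ = 14 + 4.4·55 = 256; e = 254.5 − 256 = -1.5
T=60: Ĉ = 14 + 4.4·60 = 278; e = 279 − 278 = 1
T=65: Ĉ = 14 + 4.4·65 = 300; e = 302.5 − 300 = 2.5
T=70: Ĉ = 14 + 4.4·70 = 322; e = 320 − 322 = -2
Largest |e| is 2.5 at T = 65, residual 2.5.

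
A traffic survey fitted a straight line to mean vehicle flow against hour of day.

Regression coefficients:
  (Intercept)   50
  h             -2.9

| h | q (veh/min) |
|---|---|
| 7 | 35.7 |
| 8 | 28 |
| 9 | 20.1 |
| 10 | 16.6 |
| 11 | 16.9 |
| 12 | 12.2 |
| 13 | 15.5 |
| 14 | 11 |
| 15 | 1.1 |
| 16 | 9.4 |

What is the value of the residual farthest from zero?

h=7: q̂ = 50 − 2.9·7 = 29.7; e = 35.7 − 29.7 = 6
h=8: q̂ = 50 − 2.9·8 = 26.8; e = 28 − 26.8 = 1.2
h=9: q̂ = 50 − 2.9·9 = 23.9; e = 20.1 − 23.9 = -3.8
h=10: q̂ = 50 − 2.9·10 = 21; e = 16.6 − 21 = -4.4
h=11: q̂ = 50 − 2.9·11 = 18.1; e = 16.9 − 18.1 = -1.2
h=12: q̂ = 50 − 2.9·12 = 15.2; e = 12.2 − 15.2 = -3
h=13: q̂ = 50 − 2.9·13 = 12.3; e = 15.5 − 12.3 = 3.2
h=14: q̂ = 50 − 2.9·14 = 9.4; e = 11 − 9.4 = 1.6
h=15: q̂ = 50 − 2.9·15 = 6.5; e = 1.1 − 6.5 = -5.4
h=16: q̂ = 50 − 2.9·16 = 3.6; e = 9.4 − 3.6 = 5.8
Largest |e| is 6 at h = 7, residual 6.

e = 6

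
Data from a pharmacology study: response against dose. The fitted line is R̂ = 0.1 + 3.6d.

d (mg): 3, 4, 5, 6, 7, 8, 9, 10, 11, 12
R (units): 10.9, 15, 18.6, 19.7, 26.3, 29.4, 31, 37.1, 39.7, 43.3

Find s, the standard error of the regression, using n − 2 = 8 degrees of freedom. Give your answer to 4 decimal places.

d=3: R̂ = 0.1 + 3.6·3 = 10.9; e = 10.9 − 10.9 = 0
d=4: R̂ = 0.1 + 3.6·4 = 14.5; e = 15 − 14.5 = 0.5
d=5: R̂ = 0.1 + 3.6·5 = 18.1; e = 18.6 − 18.1 = 0.5
d=6: R̂ = 0.1 + 3.6·6 = 21.7; e = 19.7 − 21.7 = -2
d=7: R̂ = 0.1 + 3.6·7 = 25.3; e = 26.3 − 25.3 = 1
d=8: R̂ = 0.1 + 3.6·8 = 28.9; e = 29.4 − 28.9 = 0.5
d=9: R̂ = 0.1 + 3.6·9 = 32.5; e = 31 − 32.5 = -1.5
d=10: R̂ = 0.1 + 3.6·10 = 36.1; e = 37.1 − 36.1 = 1
d=11: R̂ = 0.1 + 3.6·11 = 39.7; e = 39.7 − 39.7 = 0
d=12: R̂ = 0.1 + 3.6·12 = 43.3; e = 43.3 − 43.3 = 0
SSE = 0 + 0.25 + 0.25 + 4 + 1 + 0.25 + 2.25 + 1 + 0 + 0 = 9
s = √(9/8) = √1.125 ≈ 1.0607

s = 1.0607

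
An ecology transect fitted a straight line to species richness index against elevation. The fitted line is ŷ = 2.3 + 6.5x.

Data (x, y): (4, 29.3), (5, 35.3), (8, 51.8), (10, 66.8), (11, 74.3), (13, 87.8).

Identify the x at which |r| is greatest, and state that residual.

x=4: ŷ = 2.3 + 6.5·4 = 28.3; r = 29.3 − 28.3 = 1
x=5: ŷ = 2.3 + 6.5·5 = 34.8; r = 35.3 − 34.8 = 0.5
x=8: ŷ = 2.3 + 6.5·8 = 54.3; r = 51.8 − 54.3 = -2.5
x=10: ŷ = 2.3 + 6.5·10 = 67.3; r = 66.8 − 67.3 = -0.5
x=11: ŷ = 2.3 + 6.5·11 = 73.8; r = 74.3 − 73.8 = 0.5
x=13: ŷ = 2.3 + 6.5·13 = 86.8; r = 87.8 − 86.8 = 1
Largest |r| is 2.5 at x = 8, residual -2.5.

x = 8, r = -2.5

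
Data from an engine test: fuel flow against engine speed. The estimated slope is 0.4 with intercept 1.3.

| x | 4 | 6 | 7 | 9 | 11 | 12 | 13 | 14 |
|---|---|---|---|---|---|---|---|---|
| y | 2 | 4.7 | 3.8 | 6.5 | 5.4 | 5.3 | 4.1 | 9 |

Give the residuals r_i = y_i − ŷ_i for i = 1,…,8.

-0.9, 1, -0.3, 1.6, -0.3, -0.8, -2.4, 2.1

x=4: ŷ = 1.3 + 0.4·4 = 2.9; r = 2 − 2.9 = -0.9
x=6: ŷ = 1.3 + 0.4·6 = 3.7; r = 4.7 − 3.7 = 1
x=7: ŷ = 1.3 + 0.4·7 = 4.1; r = 3.8 − 4.1 = -0.3
x=9: ŷ = 1.3 + 0.4·9 = 4.9; r = 6.5 − 4.9 = 1.6
x=11: ŷ = 1.3 + 0.4·11 = 5.7; r = 5.4 − 5.7 = -0.3
x=12: ŷ = 1.3 + 0.4·12 = 6.1; r = 5.3 − 6.1 = -0.8
x=13: ŷ = 1.3 + 0.4·13 = 6.5; r = 4.1 − 6.5 = -2.4
x=14: ŷ = 1.3 + 0.4·14 = 6.9; r = 9 − 6.9 = 2.1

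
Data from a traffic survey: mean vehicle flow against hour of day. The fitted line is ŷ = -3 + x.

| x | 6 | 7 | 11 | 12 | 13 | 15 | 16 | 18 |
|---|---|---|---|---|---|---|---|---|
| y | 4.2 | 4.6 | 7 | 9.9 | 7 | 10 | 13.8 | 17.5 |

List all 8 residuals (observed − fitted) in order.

1.2, 0.6, -1, 0.9, -3, -2, 0.8, 2.5

x=6: ŷ = -3 + 6 = 3; e = 4.2 − 3 = 1.2
x=7: ŷ = -3 + 7 = 4; e = 4.6 − 4 = 0.6
x=11: ŷ = -3 + 11 = 8; e = 7 − 8 = -1
x=12: ŷ = -3 + 12 = 9; e = 9.9 − 9 = 0.9
x=13: ŷ = -3 + 13 = 10; e = 7 − 10 = -3
x=15: ŷ = -3 + 15 = 12; e = 10 − 12 = -2
x=16: ŷ = -3 + 16 = 13; e = 13.8 − 13 = 0.8
x=18: ŷ = -3 + 18 = 15; e = 17.5 − 15 = 2.5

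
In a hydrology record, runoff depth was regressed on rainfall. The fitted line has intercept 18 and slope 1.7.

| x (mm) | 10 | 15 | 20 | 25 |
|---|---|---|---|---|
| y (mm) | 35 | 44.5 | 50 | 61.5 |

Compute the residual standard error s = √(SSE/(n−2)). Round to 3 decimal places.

x=10: ŷ = 18 + 1.7·10 = 35; r = 35 − 35 = 0
x=15: ŷ = 18 + 1.7·15 = 43.5; r = 44.5 − 43.5 = 1
x=20: ŷ = 18 + 1.7·20 = 52; r = 50 − 52 = -2
x=25: ŷ = 18 + 1.7·25 = 60.5; r = 61.5 − 60.5 = 1
SSE = 0 + 1 + 4 + 1 = 6
s = √(6/2) = √3 ≈ 1.732

s = 1.732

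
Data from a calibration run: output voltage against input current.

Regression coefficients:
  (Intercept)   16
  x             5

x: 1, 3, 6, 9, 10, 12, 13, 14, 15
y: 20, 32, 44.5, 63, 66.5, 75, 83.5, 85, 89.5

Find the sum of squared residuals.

x=1: ŷ = 16 + 5·1 = 21; r = 20 − 21 = -1
x=3: ŷ = 16 + 5·3 = 31; r = 32 − 31 = 1
x=6: ŷ = 16 + 5·6 = 46; r = 44.5 − 46 = -1.5
x=9: ŷ = 16 + 5·9 = 61; r = 63 − 61 = 2
x=10: ŷ = 16 + 5·10 = 66; r = 66.5 − 66 = 0.5
x=12: ŷ = 16 + 5·12 = 76; r = 75 − 76 = -1
x=13: ŷ = 16 + 5·13 = 81; r = 83.5 − 81 = 2.5
x=14: ŷ = 16 + 5·14 = 86; r = 85 − 86 = -1
x=15: ŷ = 16 + 5·15 = 91; r = 89.5 − 91 = -1.5
SSE = 1 + 1 + 2.25 + 4 + 0.25 + 1 + 6.25 + 1 + 2.25 = 19

SSE = 19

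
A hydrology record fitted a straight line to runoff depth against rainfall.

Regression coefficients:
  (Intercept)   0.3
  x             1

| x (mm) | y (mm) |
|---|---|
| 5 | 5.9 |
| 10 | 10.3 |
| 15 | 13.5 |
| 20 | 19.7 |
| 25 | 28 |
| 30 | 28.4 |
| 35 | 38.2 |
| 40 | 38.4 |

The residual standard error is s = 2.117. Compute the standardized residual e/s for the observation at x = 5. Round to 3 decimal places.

ŷ = 0.3 + 5 = 5.3
e = 5.9 − 5.3 = 0.6
e/s = 0.6 / 2.117 = 0.283

0.283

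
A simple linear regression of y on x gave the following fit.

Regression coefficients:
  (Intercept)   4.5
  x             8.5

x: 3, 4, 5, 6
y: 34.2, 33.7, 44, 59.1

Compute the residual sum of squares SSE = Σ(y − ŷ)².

x=3: ŷ = 4.5 + 8.5·3 = 30; e = 34.2 − 30 = 4.2
x=4: ŷ = 4.5 + 8.5·4 = 38.5; e = 33.7 − 38.5 = -4.8
x=5: ŷ = 4.5 + 8.5·5 = 47; e = 44 − 47 = -3
x=6: ŷ = 4.5 + 8.5·6 = 55.5; e = 59.1 − 55.5 = 3.6
SSE = 17.64 + 23.04 + 9 + 12.96 = 62.64

SSE = 62.64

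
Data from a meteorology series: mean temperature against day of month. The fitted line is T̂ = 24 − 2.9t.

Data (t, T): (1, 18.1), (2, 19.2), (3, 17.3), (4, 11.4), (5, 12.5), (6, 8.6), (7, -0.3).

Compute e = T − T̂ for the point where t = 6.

e = 2

T̂ = 24 − 2.9·6 = 6.6
e = 8.6 − 6.6 = 2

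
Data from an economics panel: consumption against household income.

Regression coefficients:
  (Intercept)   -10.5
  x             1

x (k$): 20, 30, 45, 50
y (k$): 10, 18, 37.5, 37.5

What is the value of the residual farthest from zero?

x=20: ŷ = -10.5 + 20 = 9.5; e = 10 − 9.5 = 0.5
x=30: ŷ = -10.5 + 30 = 19.5; e = 18 − 19.5 = -1.5
x=45: ŷ = -10.5 + 45 = 34.5; e = 37.5 − 34.5 = 3
x=50: ŷ = -10.5 + 50 = 39.5; e = 37.5 − 39.5 = -2
Largest |e| is 3 at x = 45, residual 3.

e = 3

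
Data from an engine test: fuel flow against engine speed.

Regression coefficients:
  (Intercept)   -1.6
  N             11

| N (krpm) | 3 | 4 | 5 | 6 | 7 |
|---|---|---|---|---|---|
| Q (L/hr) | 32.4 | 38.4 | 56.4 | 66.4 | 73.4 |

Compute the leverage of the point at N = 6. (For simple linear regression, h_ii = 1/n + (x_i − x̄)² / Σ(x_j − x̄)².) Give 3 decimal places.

h = 0.300

N̄ = (3 + 4 + 5 + 6 + 7)/5 = 5
Σ(N − N̄)² = 4 + 1 + 0 + 1 + 4 = 10
h = 1/5 + (1)²/10 = 0.2 + 0.1 = 0.300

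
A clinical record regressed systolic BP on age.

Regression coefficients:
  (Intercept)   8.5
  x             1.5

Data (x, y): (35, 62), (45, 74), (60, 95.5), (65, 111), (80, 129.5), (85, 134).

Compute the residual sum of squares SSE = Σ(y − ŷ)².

SSE = 44

x=35: ŷ = 8.5 + 1.5·35 = 61; e = 62 − 61 = 1
x=45: ŷ = 8.5 + 1.5·45 = 76; e = 74 − 76 = -2
x=60: ŷ = 8.5 + 1.5·60 = 98.5; e = 95.5 − 98.5 = -3
x=65: ŷ = 8.5 + 1.5·65 = 106; e = 111 − 106 = 5
x=80: ŷ = 8.5 + 1.5·80 = 128.5; e = 129.5 − 128.5 = 1
x=85: ŷ = 8.5 + 1.5·85 = 136; e = 134 − 136 = -2
SSE = 1 + 4 + 9 + 25 + 1 + 4 = 44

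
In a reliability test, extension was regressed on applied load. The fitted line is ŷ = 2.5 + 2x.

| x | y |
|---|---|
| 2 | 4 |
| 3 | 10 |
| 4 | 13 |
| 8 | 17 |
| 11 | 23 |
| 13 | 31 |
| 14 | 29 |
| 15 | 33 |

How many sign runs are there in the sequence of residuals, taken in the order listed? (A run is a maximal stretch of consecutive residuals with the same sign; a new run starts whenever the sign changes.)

x=2: ŷ = 2.5 + 2·2 = 6.5; r = 4 − 6.5 = -2.5
x=3: ŷ = 2.5 + 2·3 = 8.5; r = 10 − 8.5 = 1.5
x=4: ŷ = 2.5 + 2·4 = 10.5; r = 13 − 10.5 = 2.5
x=8: ŷ = 2.5 + 2·8 = 18.5; r = 17 − 18.5 = -1.5
x=11: ŷ = 2.5 + 2·11 = 24.5; r = 23 − 24.5 = -1.5
x=13: ŷ = 2.5 + 2·13 = 28.5; r = 31 − 28.5 = 2.5
x=14: ŷ = 2.5 + 2·14 = 30.5; r = 29 − 30.5 = -1.5
x=15: ŷ = 2.5 + 2·15 = 32.5; r = 33 − 32.5 = 0.5
Signs: − + + − − + − +
Runs: −×1, +×2, −×2, +×1, −×1, +×1 → 6

6 runs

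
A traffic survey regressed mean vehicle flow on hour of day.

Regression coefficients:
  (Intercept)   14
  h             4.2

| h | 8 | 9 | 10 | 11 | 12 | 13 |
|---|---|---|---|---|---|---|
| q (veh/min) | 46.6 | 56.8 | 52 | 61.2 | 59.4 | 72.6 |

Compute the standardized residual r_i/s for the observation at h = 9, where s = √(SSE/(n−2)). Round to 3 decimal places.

1.091

h=8: q̂ = 14 + 4.2·8 = 47.6; r = 46.6 − 47.6 = -1
h=9: q̂ = 14 + 4.2·9 = 51.8; r = 56.8 − 51.8 = 5
h=10: q̂ = 14 + 4.2·10 = 56; r = 52 − 56 = -4
h=11: q̂ = 14 + 4.2·11 = 60.2; r = 61.2 − 60.2 = 1
h=12: q̂ = 14 + 4.2·12 = 64.4; r = 59.4 − 64.4 = -5
h=13: q̂ = 14 + 4.2·13 = 68.6; r = 72.6 − 68.6 = 4
SSE = 1 + 25 + 16 + 1 + 25 + 16 = 84
s = √(84/4) = 4.58258
r/s = 5 / 4.58258 = 1.091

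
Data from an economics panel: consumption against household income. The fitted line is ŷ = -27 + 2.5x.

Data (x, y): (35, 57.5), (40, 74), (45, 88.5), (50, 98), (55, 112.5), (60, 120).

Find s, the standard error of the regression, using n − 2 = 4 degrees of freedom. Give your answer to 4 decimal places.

s = 2.8284

x=35: ŷ = -27 + 2.5·35 = 60.5; r = 57.5 − 60.5 = -3
x=40: ŷ = -27 + 2.5·40 = 73; r = 74 − 73 = 1
x=45: ŷ = -27 + 2.5·45 = 85.5; r = 88.5 − 85.5 = 3
x=50: ŷ = -27 + 2.5·50 = 98; r = 98 − 98 = 0
x=55: ŷ = -27 + 2.5·55 = 110.5; r = 112.5 − 110.5 = 2
x=60: ŷ = -27 + 2.5·60 = 123; r = 120 − 123 = -3
SSE = 9 + 1 + 9 + 0 + 4 + 9 = 32
s = √(32/4) = √8 ≈ 2.8284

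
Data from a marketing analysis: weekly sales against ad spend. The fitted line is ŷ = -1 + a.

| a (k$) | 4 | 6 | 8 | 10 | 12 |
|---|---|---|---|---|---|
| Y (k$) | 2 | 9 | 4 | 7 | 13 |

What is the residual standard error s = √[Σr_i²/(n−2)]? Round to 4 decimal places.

a=4: ŷ = -1 + 4 = 3; r = 2 − 3 = -1
a=6: ŷ = -1 + 6 = 5; r = 9 − 5 = 4
a=8: ŷ = -1 + 8 = 7; r = 4 − 7 = -3
a=10: ŷ = -1 + 10 = 9; r = 7 − 9 = -2
a=12: ŷ = -1 + 12 = 11; r = 13 − 11 = 2
SSE = 1 + 16 + 9 + 4 + 4 = 34
s = √(34/3) = √11.3333 ≈ 3.3665

s = 3.3665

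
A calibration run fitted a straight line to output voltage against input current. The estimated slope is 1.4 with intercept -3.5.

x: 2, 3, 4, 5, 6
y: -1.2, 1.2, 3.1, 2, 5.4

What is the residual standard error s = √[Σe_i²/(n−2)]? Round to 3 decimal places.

x=2: ŷ = -3.5 + 1.4·2 = -0.7; e = -1.2 − (-0.7) = -0.5
x=3: ŷ = -3.5 + 1.4·3 = 0.7; e = 1.2 − 0.7 = 0.5
x=4: ŷ = -3.5 + 1.4·4 = 2.1; e = 3.1 − 2.1 = 1
x=5: ŷ = -3.5 + 1.4·5 = 3.5; e = 2 − 3.5 = -1.5
x=6: ŷ = -3.5 + 1.4·6 = 4.9; e = 5.4 − 4.9 = 0.5
SSE = 0.25 + 0.25 + 1 + 2.25 + 0.25 = 4
s = √(4/3) = √1.33333 ≈ 1.155

s = 1.155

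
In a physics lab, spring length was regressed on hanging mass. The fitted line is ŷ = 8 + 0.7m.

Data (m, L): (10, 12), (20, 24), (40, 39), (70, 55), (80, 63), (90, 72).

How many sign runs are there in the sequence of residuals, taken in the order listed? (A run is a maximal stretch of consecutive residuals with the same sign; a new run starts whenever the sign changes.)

m=10: ŷ = 8 + 0.7·10 = 15; r = 12 − 15 = -3
m=20: ŷ = 8 + 0.7·20 = 22; r = 24 − 22 = 2
m=40: ŷ = 8 + 0.7·40 = 36; r = 39 − 36 = 3
m=70: ŷ = 8 + 0.7·70 = 57; r = 55 − 57 = -2
m=80: ŷ = 8 + 0.7·80 = 64; r = 63 − 64 = -1
m=90: ŷ = 8 + 0.7·90 = 71; r = 72 − 71 = 1
Signs: − + + − − +
Runs: −×1, +×2, −×2, +×1 → 4

4 runs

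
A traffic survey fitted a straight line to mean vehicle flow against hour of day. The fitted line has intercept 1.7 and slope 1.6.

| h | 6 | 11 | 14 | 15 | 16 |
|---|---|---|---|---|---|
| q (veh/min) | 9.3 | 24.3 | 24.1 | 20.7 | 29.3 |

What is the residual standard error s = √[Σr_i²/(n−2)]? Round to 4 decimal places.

s = 4.3970

h=6: q̂ = 1.7 + 1.6·6 = 11.3; r = 9.3 − 11.3 = -2
h=11: q̂ = 1.7 + 1.6·11 = 19.3; r = 24.3 − 19.3 = 5
h=14: q̂ = 1.7 + 1.6·14 = 24.1; r = 24.1 − 24.1 = 0
h=15: q̂ = 1.7 + 1.6·15 = 25.7; r = 20.7 − 25.7 = -5
h=16: q̂ = 1.7 + 1.6·16 = 27.3; r = 29.3 − 27.3 = 2
SSE = 4 + 25 + 0 + 25 + 4 = 58
s = √(58/3) = √19.3333 ≈ 4.3970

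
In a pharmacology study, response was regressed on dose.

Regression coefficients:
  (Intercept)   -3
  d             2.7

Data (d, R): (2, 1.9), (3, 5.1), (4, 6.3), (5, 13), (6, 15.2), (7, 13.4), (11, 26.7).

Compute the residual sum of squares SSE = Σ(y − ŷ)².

d=2: R̂ = -3 + 2.7·2 = 2.4; e = 1.9 − 2.4 = -0.5
d=3: R̂ = -3 + 2.7·3 = 5.1; e = 5.1 − 5.1 = 0
d=4: R̂ = -3 + 2.7·4 = 7.8; e = 6.3 − 7.8 = -1.5
d=5: R̂ = -3 + 2.7·5 = 10.5; e = 13 − 10.5 = 2.5
d=6: R̂ = -3 + 2.7·6 = 13.2; e = 15.2 − 13.2 = 2
d=7: R̂ = -3 + 2.7·7 = 15.9; e = 13.4 − 15.9 = -2.5
d=11: R̂ = -3 + 2.7·11 = 26.7; e = 26.7 − 26.7 = 0
SSE = 0.25 + 0 + 2.25 + 6.25 + 4 + 6.25 + 0 = 19

SSE = 19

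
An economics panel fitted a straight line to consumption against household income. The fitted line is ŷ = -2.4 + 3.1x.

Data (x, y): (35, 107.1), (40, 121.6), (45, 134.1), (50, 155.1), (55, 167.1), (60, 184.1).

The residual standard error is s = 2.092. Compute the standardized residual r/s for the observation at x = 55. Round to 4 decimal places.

ŷ = -2.4 + 3.1·55 = 168.1
r = 167.1 − 168.1 = -1
r/s = -1 / 2.092 = -0.4780

-0.4780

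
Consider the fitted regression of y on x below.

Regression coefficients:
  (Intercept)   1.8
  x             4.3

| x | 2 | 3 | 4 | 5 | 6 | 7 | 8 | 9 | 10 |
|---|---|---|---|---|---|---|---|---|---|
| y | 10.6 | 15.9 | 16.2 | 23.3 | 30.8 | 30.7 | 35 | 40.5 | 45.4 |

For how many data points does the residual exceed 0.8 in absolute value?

5

x=2: ŷ = 1.8 + 4.3·2 = 10.4; e = 10.6 − 10.4 = 0.2
x=3: ŷ = 1.8 + 4.3·3 = 14.7; e = 15.9 − 14.7 = 1.2
x=4: ŷ = 1.8 + 4.3·4 = 19; e = 16.2 − 19 = -2.8
x=5: ŷ = 1.8 + 4.3·5 = 23.3; e = 23.3 − 23.3 = 0
x=6: ŷ = 1.8 + 4.3·6 = 27.6; e = 30.8 − 27.6 = 3.2
x=7: ŷ = 1.8 + 4.3·7 = 31.9; e = 30.7 − 31.9 = -1.2
x=8: ŷ = 1.8 + 4.3·8 = 36.2; e = 35 − 36.2 = -1.2
x=9: ŷ = 1.8 + 4.3·9 = 40.5; e = 40.5 − 40.5 = 0
x=10: ŷ = 1.8 + 4.3·10 = 44.8; e = 45.4 − 44.8 = 0.6
|e| > 0.8: x=3 (|e|=1.2), x=4 (|e|=2.8), x=6 (|e|=3.2), x=7 (|e|=1.2), x=8 (|e|=1.2) → 5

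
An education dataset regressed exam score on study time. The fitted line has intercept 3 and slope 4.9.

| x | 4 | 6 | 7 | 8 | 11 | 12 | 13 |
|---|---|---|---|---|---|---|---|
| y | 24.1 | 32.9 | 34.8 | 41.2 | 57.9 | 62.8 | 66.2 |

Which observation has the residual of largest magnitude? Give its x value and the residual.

x=4: ŷ = 3 + 4.9·4 = 22.6; e = 24.1 − 22.6 = 1.5
x=6: ŷ = 3 + 4.9·6 = 32.4; e = 32.9 − 32.4 = 0.5
x=7: ŷ = 3 + 4.9·7 = 37.3; e = 34.8 − 37.3 = -2.5
x=8: ŷ = 3 + 4.9·8 = 42.2; e = 41.2 − 42.2 = -1
x=11: ŷ = 3 + 4.9·11 = 56.9; e = 57.9 − 56.9 = 1
x=12: ŷ = 3 + 4.9·12 = 61.8; e = 62.8 − 61.8 = 1
x=13: ŷ = 3 + 4.9·13 = 66.7; e = 66.2 − 66.7 = -0.5
Largest |e| is 2.5 at x = 7, residual -2.5.

x = 7, e = -2.5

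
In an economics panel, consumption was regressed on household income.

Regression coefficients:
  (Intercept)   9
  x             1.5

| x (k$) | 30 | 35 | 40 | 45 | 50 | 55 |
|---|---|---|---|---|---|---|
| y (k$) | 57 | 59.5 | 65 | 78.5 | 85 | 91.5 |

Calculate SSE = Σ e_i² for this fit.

x=30: ŷ = 9 + 1.5·30 = 54; e = 57 − 54 = 3
x=35: ŷ = 9 + 1.5·35 = 61.5; e = 59.5 − 61.5 = -2
x=40: ŷ = 9 + 1.5·40 = 69; e = 65 − 69 = -4
x=45: ŷ = 9 + 1.5·45 = 76.5; e = 78.5 − 76.5 = 2
x=50: ŷ = 9 + 1.5·50 = 84; e = 85 − 84 = 1
x=55: ŷ = 9 + 1.5·55 = 91.5; e = 91.5 − 91.5 = 0
SSE = 9 + 4 + 16 + 4 + 1 + 0 = 34

SSE = 34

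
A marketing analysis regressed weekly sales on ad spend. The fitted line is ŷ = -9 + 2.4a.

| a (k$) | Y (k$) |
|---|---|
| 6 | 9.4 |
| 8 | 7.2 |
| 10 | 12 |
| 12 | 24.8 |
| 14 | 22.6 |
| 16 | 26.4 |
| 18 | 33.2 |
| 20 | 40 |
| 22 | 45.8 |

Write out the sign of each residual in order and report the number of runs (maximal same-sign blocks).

a=6: ŷ = -9 + 2.4·6 = 5.4; r = 9.4 − 5.4 = 4
a=8: ŷ = -9 + 2.4·8 = 10.2; r = 7.2 − 10.2 = -3
a=10: ŷ = -9 + 2.4·10 = 15; r = 12 − 15 = -3
a=12: ŷ = -9 + 2.4·12 = 19.8; r = 24.8 − 19.8 = 5
a=14: ŷ = -9 + 2.4·14 = 24.6; r = 22.6 − 24.6 = -2
a=16: ŷ = -9 + 2.4·16 = 29.4; r = 26.4 − 29.4 = -3
a=18: ŷ = -9 + 2.4·18 = 34.2; r = 33.2 − 34.2 = -1
a=20: ŷ = -9 + 2.4·20 = 39; r = 40 − 39 = 1
a=22: ŷ = -9 + 2.4·22 = 43.8; r = 45.8 − 43.8 = 2
Signs: + − − + − − − + +
Runs: +×1, −×2, +×1, −×3, +×2 → 5

5 runs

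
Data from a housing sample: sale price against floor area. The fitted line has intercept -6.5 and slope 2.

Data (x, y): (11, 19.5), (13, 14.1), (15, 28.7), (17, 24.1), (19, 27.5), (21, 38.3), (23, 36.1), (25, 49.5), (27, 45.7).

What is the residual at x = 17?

r = -3.4

ŷ = -6.5 + 2·17 = 27.5
r = 24.1 − 27.5 = -3.4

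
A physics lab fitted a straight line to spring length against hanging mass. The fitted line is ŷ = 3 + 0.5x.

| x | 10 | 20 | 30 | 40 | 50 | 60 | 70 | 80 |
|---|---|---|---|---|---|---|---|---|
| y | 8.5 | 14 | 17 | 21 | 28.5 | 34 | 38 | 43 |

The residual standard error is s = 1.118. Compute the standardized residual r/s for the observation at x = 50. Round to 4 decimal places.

ŷ = 3 + 0.5·50 = 28
r = 28.5 − 28 = 0.5
r/s = 0.5 / 1.118 = 0.4472

0.4472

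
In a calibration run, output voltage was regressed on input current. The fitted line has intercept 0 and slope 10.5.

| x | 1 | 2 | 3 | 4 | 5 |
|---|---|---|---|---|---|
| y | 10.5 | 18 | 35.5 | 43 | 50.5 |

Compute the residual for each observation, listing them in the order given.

x=1: ŷ = 10.5·1 = 10.5; e = 10.5 − 10.5 = 0
x=2: ŷ = 10.5·2 = 21; e = 18 − 21 = -3
x=3: ŷ = 10.5·3 = 31.5; e = 35.5 − 31.5 = 4
x=4: ŷ = 10.5·4 = 42; e = 43 − 42 = 1
x=5: ŷ = 10.5·5 = 52.5; e = 50.5 − 52.5 = -2

0, -3, 4, 1, -2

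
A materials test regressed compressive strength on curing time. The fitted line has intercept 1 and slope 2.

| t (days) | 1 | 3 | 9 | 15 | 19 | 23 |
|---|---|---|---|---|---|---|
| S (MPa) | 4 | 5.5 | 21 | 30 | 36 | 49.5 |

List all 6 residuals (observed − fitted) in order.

1, -1.5, 2, -1, -3, 2.5

t=1: ŷ = 1 + 2·1 = 3; r = 4 − 3 = 1
t=3: ŷ = 1 + 2·3 = 7; r = 5.5 − 7 = -1.5
t=9: ŷ = 1 + 2·9 = 19; r = 21 − 19 = 2
t=15: ŷ = 1 + 2·15 = 31; r = 30 − 31 = -1
t=19: ŷ = 1 + 2·19 = 39; r = 36 − 39 = -3
t=23: ŷ = 1 + 2·23 = 47; r = 49.5 − 47 = 2.5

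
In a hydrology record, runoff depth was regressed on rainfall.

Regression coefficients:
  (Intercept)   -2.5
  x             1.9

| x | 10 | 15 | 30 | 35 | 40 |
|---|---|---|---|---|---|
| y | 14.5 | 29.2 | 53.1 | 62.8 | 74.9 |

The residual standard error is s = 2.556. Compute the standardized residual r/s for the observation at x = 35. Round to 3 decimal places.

ŷ = -2.5 + 1.9·35 = 64
r = 62.8 − 64 = -1.2
r/s = -1.2 / 2.556 = -0.469

-0.469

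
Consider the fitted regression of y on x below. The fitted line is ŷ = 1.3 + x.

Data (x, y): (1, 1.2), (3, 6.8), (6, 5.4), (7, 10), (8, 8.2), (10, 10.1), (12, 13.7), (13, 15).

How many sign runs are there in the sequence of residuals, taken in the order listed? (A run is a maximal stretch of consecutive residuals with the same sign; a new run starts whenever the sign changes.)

6 runs

x=1: ŷ = 1.3 + 1 = 2.3; e = 1.2 − 2.3 = -1.1
x=3: ŷ = 1.3 + 3 = 4.3; e = 6.8 − 4.3 = 2.5
x=6: ŷ = 1.3 + 6 = 7.3; e = 5.4 − 7.3 = -1.9
x=7: ŷ = 1.3 + 7 = 8.3; e = 10 − 8.3 = 1.7
x=8: ŷ = 1.3 + 8 = 9.3; e = 8.2 − 9.3 = -1.1
x=10: ŷ = 1.3 + 10 = 11.3; e = 10.1 − 11.3 = -1.2
x=12: ŷ = 1.3 + 12 = 13.3; e = 13.7 − 13.3 = 0.4
x=13: ŷ = 1.3 + 13 = 14.3; e = 15 − 14.3 = 0.7
Signs: − + − + − − + +
Runs: −×1, +×1, −×1, +×1, −×2, +×2 → 6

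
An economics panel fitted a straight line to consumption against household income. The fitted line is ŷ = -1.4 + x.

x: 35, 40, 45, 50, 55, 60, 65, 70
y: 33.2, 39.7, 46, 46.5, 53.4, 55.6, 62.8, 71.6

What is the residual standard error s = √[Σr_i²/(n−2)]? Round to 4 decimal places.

s = 2.2443

x=35: ŷ = -1.4 + 35 = 33.6; r = 33.2 − 33.6 = -0.4
x=40: ŷ = -1.4 + 40 = 38.6; r = 39.7 − 38.6 = 1.1
x=45: ŷ = -1.4 + 45 = 43.6; r = 46 − 43.6 = 2.4
x=50: ŷ = -1.4 + 50 = 48.6; r = 46.5 − 48.6 = -2.1
x=55: ŷ = -1.4 + 55 = 53.6; r = 53.4 − 53.6 = -0.2
x=60: ŷ = -1.4 + 60 = 58.6; r = 55.6 − 58.6 = -3
x=65: ŷ = -1.4 + 65 = 63.6; r = 62.8 − 63.6 = -0.8
x=70: ŷ = -1.4 + 70 = 68.6; r = 71.6 − 68.6 = 3
SSE = 0.16 + 1.21 + 5.76 + 4.41 + 0.04 + 9 + 0.64 + 9 = 30.22
s = √(30.22/6) = √5.03667 ≈ 2.2443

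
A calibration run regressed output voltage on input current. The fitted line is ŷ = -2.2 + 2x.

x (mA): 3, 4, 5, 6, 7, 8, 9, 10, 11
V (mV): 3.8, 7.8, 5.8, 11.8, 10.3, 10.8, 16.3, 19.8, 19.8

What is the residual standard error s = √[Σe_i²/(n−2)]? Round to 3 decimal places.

x=3: ŷ = -2.2 + 2·3 = 3.8; e = 3.8 − 3.8 = 0
x=4: ŷ = -2.2 + 2·4 = 5.8; e = 7.8 − 5.8 = 2
x=5: ŷ = -2.2 + 2·5 = 7.8; e = 5.8 − 7.8 = -2
x=6: ŷ = -2.2 + 2·6 = 9.8; e = 11.8 − 9.8 = 2
x=7: ŷ = -2.2 + 2·7 = 11.8; e = 10.3 − 11.8 = -1.5
x=8: ŷ = -2.2 + 2·8 = 13.8; e = 10.8 − 13.8 = -3
x=9: ŷ = -2.2 + 2·9 = 15.8; e = 16.3 − 15.8 = 0.5
x=10: ŷ = -2.2 + 2·10 = 17.8; e = 19.8 − 17.8 = 2
x=11: ŷ = -2.2 + 2·11 = 19.8; e = 19.8 − 19.8 = 0
SSE = 0 + 4 + 4 + 4 + 2.25 + 9 + 0.25 + 4 + 0 = 27.5
s = √(27.5/7) = √3.92857 ≈ 1.982

s = 1.982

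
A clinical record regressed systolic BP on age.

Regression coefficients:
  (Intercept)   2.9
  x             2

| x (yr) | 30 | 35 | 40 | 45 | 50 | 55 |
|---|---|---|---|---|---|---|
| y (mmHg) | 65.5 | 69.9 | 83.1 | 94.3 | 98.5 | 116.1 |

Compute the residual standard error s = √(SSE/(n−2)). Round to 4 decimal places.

s = 3.4409

x=30: ŷ = 2.9 + 2·30 = 62.9; r = 65.5 − 62.9 = 2.6
x=35: ŷ = 2.9 + 2·35 = 72.9; r = 69.9 − 72.9 = -3
x=40: ŷ = 2.9 + 2·40 = 82.9; r = 83.1 − 82.9 = 0.2
x=45: ŷ = 2.9 + 2·45 = 92.9; r = 94.3 − 92.9 = 1.4
x=50: ŷ = 2.9 + 2·50 = 102.9; r = 98.5 − 102.9 = -4.4
x=55: ŷ = 2.9 + 2·55 = 112.9; r = 116.1 − 112.9 = 3.2
SSE = 6.76 + 9 + 0.04 + 1.96 + 19.36 + 10.24 = 47.36
s = √(47.36/4) = √11.84 ≈ 3.4409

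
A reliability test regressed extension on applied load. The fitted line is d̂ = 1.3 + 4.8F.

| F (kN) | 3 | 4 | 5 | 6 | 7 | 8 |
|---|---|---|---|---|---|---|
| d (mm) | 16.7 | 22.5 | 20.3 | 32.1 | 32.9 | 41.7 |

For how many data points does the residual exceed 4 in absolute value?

1

F=3: d̂ = 1.3 + 4.8·3 = 15.7; e = 16.7 − 15.7 = 1
F=4: d̂ = 1.3 + 4.8·4 = 20.5; e = 22.5 − 20.5 = 2
F=5: d̂ = 1.3 + 4.8·5 = 25.3; e = 20.3 − 25.3 = -5
F=6: d̂ = 1.3 + 4.8·6 = 30.1; e = 32.1 − 30.1 = 2
F=7: d̂ = 1.3 + 4.8·7 = 34.9; e = 32.9 − 34.9 = -2
F=8: d̂ = 1.3 + 4.8·8 = 39.7; e = 41.7 − 39.7 = 2
|e| > 4: F=5 (|e|=5) → 1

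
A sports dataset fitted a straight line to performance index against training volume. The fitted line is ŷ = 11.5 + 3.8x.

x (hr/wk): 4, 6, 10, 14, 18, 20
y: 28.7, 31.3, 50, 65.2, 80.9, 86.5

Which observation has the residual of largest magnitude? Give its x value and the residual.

x=4: ŷ = 11.5 + 3.8·4 = 26.7; r = 28.7 − 26.7 = 2
x=6: ŷ = 11.5 + 3.8·6 = 34.3; r = 31.3 − 34.3 = -3
x=10: ŷ = 11.5 + 3.8·10 = 49.5; r = 50 − 49.5 = 0.5
x=14: ŷ = 11.5 + 3.8·14 = 64.7; r = 65.2 − 64.7 = 0.5
x=18: ŷ = 11.5 + 3.8·18 = 79.9; r = 80.9 − 79.9 = 1
x=20: ŷ = 11.5 + 3.8·20 = 87.5; r = 86.5 − 87.5 = -1
Largest |r| is 3 at x = 6, residual -3.

x = 6, r = -3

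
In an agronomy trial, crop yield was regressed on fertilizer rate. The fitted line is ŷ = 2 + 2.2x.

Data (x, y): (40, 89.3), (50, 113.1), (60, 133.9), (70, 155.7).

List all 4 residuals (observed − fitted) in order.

-0.7, 1.1, -0.1, -0.3

x=40: ŷ = 2 + 2.2·40 = 90; e = 89.3 − 90 = -0.7
x=50: ŷ = 2 + 2.2·50 = 112; e = 113.1 − 112 = 1.1
x=60: ŷ = 2 + 2.2·60 = 134; e = 133.9 − 134 = -0.1
x=70: ŷ = 2 + 2.2·70 = 156; e = 155.7 − 156 = -0.3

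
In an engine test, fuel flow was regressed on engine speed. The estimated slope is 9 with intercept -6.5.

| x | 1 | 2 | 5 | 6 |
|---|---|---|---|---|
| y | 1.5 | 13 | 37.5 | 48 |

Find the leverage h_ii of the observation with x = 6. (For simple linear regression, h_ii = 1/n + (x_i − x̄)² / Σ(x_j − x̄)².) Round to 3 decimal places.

x̄ = (1 + 2 + 5 + 6)/4 = 3.5
Σ(x − x̄)² = 6.25 + 2.25 + 2.25 + 6.25 = 17
h = 1/4 + (2.5)²/17 = 0.25 + 0.367647 = 0.618

h = 0.618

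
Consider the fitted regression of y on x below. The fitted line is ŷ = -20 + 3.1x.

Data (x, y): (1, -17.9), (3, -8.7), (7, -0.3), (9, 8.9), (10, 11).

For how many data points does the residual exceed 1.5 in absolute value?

x=1: ŷ = -20 + 3.1·1 = -16.9; e = -17.9 − (-16.9) = -1
x=3: ŷ = -20 + 3.1·3 = -10.7; e = -8.7 − (-10.7) = 2
x=7: ŷ = -20 + 3.1·7 = 1.7; e = -0.3 − 1.7 = -2
x=9: ŷ = -20 + 3.1·9 = 7.9; e = 8.9 − 7.9 = 1
x=10: ŷ = -20 + 3.1·10 = 11; e = 11 − 11 = 0
|e| > 1.5: x=3 (|e|=2), x=7 (|e|=2) → 2

2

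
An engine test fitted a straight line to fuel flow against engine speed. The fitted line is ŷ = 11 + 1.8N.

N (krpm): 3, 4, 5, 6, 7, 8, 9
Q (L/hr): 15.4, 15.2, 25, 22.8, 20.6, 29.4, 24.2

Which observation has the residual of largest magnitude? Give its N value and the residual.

N=3: ŷ = 11 + 1.8·3 = 16.4; r = 15.4 − 16.4 = -1
N=4: ŷ = 11 + 1.8·4 = 18.2; r = 15.2 − 18.2 = -3
N=5: ŷ = 11 + 1.8·5 = 20; r = 25 − 20 = 5
N=6: ŷ = 11 + 1.8·6 = 21.8; r = 22.8 − 21.8 = 1
N=7: ŷ = 11 + 1.8·7 = 23.6; r = 20.6 − 23.6 = -3
N=8: ŷ = 11 + 1.8·8 = 25.4; r = 29.4 − 25.4 = 4
N=9: ŷ = 11 + 1.8·9 = 27.2; r = 24.2 − 27.2 = -3
Largest |r| is 5 at N = 5, residual 5.

N = 5, r = 5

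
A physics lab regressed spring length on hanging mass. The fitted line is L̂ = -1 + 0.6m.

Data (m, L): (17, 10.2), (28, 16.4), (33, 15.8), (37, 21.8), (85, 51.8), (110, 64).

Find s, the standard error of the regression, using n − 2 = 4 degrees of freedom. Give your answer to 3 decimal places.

m=17: L̂ = -1 + 0.6·17 = 9.2; e = 10.2 − 9.2 = 1
m=28: L̂ = -1 + 0.6·28 = 15.8; e = 16.4 − 15.8 = 0.6
m=33: L̂ = -1 + 0.6·33 = 18.8; e = 15.8 − 18.8 = -3
m=37: L̂ = -1 + 0.6·37 = 21.2; e = 21.8 − 21.2 = 0.6
m=85: L̂ = -1 + 0.6·85 = 50; e = 51.8 − 50 = 1.8
m=110: L̂ = -1 + 0.6·110 = 65; e = 64 − 65 = -1
SSE = 1 + 0.36 + 9 + 0.36 + 3.24 + 1 = 14.96
s = √(14.96/4) = √3.74 ≈ 1.934

s = 1.934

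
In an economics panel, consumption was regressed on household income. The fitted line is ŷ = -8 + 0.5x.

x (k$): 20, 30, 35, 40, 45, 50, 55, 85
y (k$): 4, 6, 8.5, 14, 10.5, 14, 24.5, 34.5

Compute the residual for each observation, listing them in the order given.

2, -1, -1, 2, -4, -3, 5, 0

x=20: ŷ = -8 + 0.5·20 = 2; r = 4 − 2 = 2
x=30: ŷ = -8 + 0.5·30 = 7; r = 6 − 7 = -1
x=35: ŷ = -8 + 0.5·35 = 9.5; r = 8.5 − 9.5 = -1
x=40: ŷ = -8 + 0.5·40 = 12; r = 14 − 12 = 2
x=45: ŷ = -8 + 0.5·45 = 14.5; r = 10.5 − 14.5 = -4
x=50: ŷ = -8 + 0.5·50 = 17; r = 14 − 17 = -3
x=55: ŷ = -8 + 0.5·55 = 19.5; r = 24.5 − 19.5 = 5
x=85: ŷ = -8 + 0.5·85 = 34.5; r = 34.5 − 34.5 = 0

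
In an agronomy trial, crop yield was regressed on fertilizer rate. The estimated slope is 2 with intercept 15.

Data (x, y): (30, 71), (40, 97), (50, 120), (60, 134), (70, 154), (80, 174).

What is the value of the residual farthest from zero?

x=30: ŷ = 15 + 2·30 = 75; r = 71 − 75 = -4
x=40: ŷ = 15 + 2·40 = 95; r = 97 − 95 = 2
x=50: ŷ = 15 + 2·50 = 115; r = 120 − 115 = 5
x=60: ŷ = 15 + 2·60 = 135; r = 134 − 135 = -1
x=70: ŷ = 15 + 2·70 = 155; r = 154 − 155 = -1
x=80: ŷ = 15 + 2·80 = 175; r = 174 − 175 = -1
Largest |r| is 5 at x = 50, residual 5.

r = 5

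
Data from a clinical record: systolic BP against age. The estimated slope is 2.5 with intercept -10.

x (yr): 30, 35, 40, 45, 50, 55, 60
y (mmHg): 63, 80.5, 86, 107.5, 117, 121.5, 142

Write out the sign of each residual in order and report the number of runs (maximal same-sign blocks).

6 runs

x=30: ŷ = -10 + 2.5·30 = 65; e = 63 − 65 = -2
x=35: ŷ = -10 + 2.5·35 = 77.5; e = 80.5 − 77.5 = 3
x=40: ŷ = -10 + 2.5·40 = 90; e = 86 − 90 = -4
x=45: ŷ = -10 + 2.5·45 = 102.5; e = 107.5 − 102.5 = 5
x=50: ŷ = -10 + 2.5·50 = 115; e = 117 − 115 = 2
x=55: ŷ = -10 + 2.5·55 = 127.5; e = 121.5 − 127.5 = -6
x=60: ŷ = -10 + 2.5·60 = 140; e = 142 − 140 = 2
Signs: − + − + + − +
Runs: −×1, +×1, −×1, +×2, −×1, +×1 → 6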